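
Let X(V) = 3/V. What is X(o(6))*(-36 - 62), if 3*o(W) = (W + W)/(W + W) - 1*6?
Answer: 882/5 ≈ 176.40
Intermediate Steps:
o(W) = -5/3 (o(W) = ((W + W)/(W + W) - 1*6)/3 = ((2*W)/((2*W)) - 6)/3 = ((2*W)*(1/(2*W)) - 6)/3 = (1 - 6)/3 = (⅓)*(-5) = -5/3)
X(o(6))*(-36 - 62) = (3/(-5/3))*(-36 - 62) = (3*(-⅗))*(-98) = -9/5*(-98) = 882/5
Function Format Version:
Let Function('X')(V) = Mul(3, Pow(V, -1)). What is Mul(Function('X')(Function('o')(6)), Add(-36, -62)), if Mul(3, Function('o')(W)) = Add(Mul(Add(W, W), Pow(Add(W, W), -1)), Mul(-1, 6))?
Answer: Rational(882, 5) ≈ 176.40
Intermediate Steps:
Function('o')(W) = Rational(-5, 3) (Function('o')(W) = Mul(Rational(1, 3), Add(Mul(Add(W, W), Pow(Add(W, W), -1)), Mul(-1, 6))) = Mul(Rational(1, 3), Add(Mul(Mul(2, W), Pow(Mul(2, W), -1)), -6)) = Mul(Rational(1, 3), Add(Mul(Mul(2, W), Mul(Rational(1, 2), Pow(W, -1))), -6)) = Mul(Rational(1, 3), Add(1, -6)) = Mul(Rational(1, 3), -5) = Rational(-5, 3))
Mul(Function('X')(Function('o')(6)), Add(-36, -62)) = Mul(Mul(3, Pow(Rational(-5, 3), -1)), Add(-36, -62)) = Mul(Mul(3, Rational(-3, 5)), -98) = Mul(Rational(-9, 5), -98) = Rational(882, 5)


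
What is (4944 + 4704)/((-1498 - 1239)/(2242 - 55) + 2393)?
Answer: 10550088/2615377 ≈ 4.0339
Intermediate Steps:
(4944 + 4704)/((-1498 - 1239)/(2242 - 55) + 2393) = 9648/(-2737/2187 + 2393) = 9648/(5230754/2187) = 9648*(2187/5230754) = 10550088/2615377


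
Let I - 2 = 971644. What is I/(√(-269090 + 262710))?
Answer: -485823*I*√1595/1595 ≈ -12165.0*I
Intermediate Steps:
I = 971646 (I = 2 + 971644 = 971646)
I/(√(-269090 + 262710)) = 971646/(√(-269090 + 262710)) = 971646/(√(-6380)) = 971646/((2*I*√1595)) = 971646*(-I*√1595/3190) = -485823*I*√1595/1595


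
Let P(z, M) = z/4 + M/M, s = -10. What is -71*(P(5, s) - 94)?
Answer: 26057/4 ≈ 6514.3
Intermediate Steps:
P(z, M) = 1 + z/4 (P(z, M) = z*(¼) + 1 = z/4 + 1 = 1 + z/4)
-71*(P(5, s) - 94) = -71*((1 + (¼)*5) - 94) = -71*((1 + 5/4) - 94) = -71*(9/4 - 94) = -71*(-367/4) = 26057/4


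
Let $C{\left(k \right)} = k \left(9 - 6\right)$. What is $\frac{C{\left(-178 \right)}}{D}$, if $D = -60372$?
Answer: $\frac{89}{10062} \approx 0.0088452$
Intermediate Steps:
$C{\left(k \right)} = 3 k$ ($C{\left(k \right)} = k 3 = 3 k$)
$\frac{C{\left(-178 \right)}}{D} = \frac{3 \left(-178\right)}{-60372} = \left(-534\right) \left(- \frac{1}{60372}\right) = \frac{89}{10062}$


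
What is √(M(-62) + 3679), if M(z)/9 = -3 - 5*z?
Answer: √6442 ≈ 80.262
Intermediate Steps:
M(z) = -27 - 45*z (M(z) = 9*(-3 - 5*z) = -27 - 45*z)
√(M(-62) + 3679) = √((-27 - 45*(-62)) + 3679) = √((-27 + 2790) + 3679) = √(2763 + 3679) = √6442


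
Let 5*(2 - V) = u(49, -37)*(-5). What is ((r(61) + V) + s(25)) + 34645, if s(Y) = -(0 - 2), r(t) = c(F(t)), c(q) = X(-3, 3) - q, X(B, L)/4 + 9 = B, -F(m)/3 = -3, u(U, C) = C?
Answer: 34555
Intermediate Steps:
F(m) = 9 (F(m) = -3*(-3) = 9)
X(B, L) = -36 + 4*B
c(q) = -48 - q (c(q) = (-36 + 4*(-3)) - q = (-36 - 12) - q = -48 - q)
r(t) = -57 (r(t) = -48 - 1*9 = -48 - 9 = -57)
V = -35 (V = 2 - (-37)*(-5)/5 = 2 - 1/5*185 = 2 - 37 = -35)
s(Y) = 2 (s(Y) = -1*(-2) = 2)
((r(61) + V) + s(25)) + 34645 = ((-57 - 35) + 2) + 34645 = (-92 + 2) + 34645 = -90 + 34645 = 34555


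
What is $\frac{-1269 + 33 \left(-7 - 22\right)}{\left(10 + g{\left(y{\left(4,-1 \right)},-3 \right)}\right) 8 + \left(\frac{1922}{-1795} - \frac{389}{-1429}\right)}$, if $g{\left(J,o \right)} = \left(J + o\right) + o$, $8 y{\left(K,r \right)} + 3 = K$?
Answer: $- \frac{951635405}{13766422} \approx -69.127$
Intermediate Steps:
$y{\left(K,r \right)} = - \frac{3}{8} + \frac{K}{8}$
$g{\left(J,o \right)} = J + 2 o$
$\frac{-1269 + 33 \left(-7 - 22\right)}{\left(10 + g{\left(y{\left(4,-1 \right)},-3 \right)}\right) 8 + \left(\frac{1922}{-1795} - \frac{389}{-1429}\right)} = \frac{-1269 + 33 \left(-7 - 22\right)}{\left(10 + \left(\left(- \frac{3}{8} + \frac{1}{8} \cdot 4\right) + 2 \left(-3\right)\right)\right) 8 + \left(\frac{1922}{-1795} - \frac{389}{-1429}\right)} = \frac{-1269 + 33 \left(-29\right)}{\left(10 + \left(\left(- \frac{3}{8} + \frac{1}{2}\right) - 6\right)\right) 8 + \left(1922 \left(- \frac{1}{1795}\right) - - \frac{389}{1429}\right)} = \frac{-1269 - 957}{\left(10 + \left(\frac{1}{8} - 6\right)\right) 8 + \left(- \frac{1922}{1795} + \frac{389}{1429}\right)} = - \frac{2226}{\left(10 - \frac{47}{8}\right) 8 - \frac{2048283}{2565055}} = - \frac{2226}{\frac{33}{8} \cdot 8 - \frac{2048283}{2565055}} = - \frac{2226}{33 - \frac{2048283}{2565055}} = - \frac{2226}{\frac{82598532}{2565055}} = \left(-2226\right) \frac{2565055}{82598532} = - \frac{951635405}{13766422}$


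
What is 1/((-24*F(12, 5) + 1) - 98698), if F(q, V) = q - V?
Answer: -1/98865 ≈ -1.0115e-5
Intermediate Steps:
1/((-24*F(12, 5) + 1) - 98698) = 1/((-24*(12 - 1*5) + 1) - 98698) = 1/((-24*(12 - 5) + 1) - 98698) = 1/((-24*7 + 1) - 98698) = 1/((-168 + 1) - 98698) = 1/(-167 - 98698) = 1/(-98865) = -1/98865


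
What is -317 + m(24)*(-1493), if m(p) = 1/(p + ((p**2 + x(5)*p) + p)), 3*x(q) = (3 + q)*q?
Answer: -300741/944 ≈ -318.58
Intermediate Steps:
x(q) = q*(3 + q)/3 (x(q) = ((3 + q)*q)/3 = (q*(3 + q))/3 = q*(3 + q)/3)
m(p) = 1/(p**2 + 46*p/3) (m(p) = 1/(p + ((p**2 + ((1/3)*5*(3 + 5))*p) + p)) = 1/(p + ((p**2 + ((1/3)*5*8)*p) + p)) = 1/(p + ((p**2 + 40*p/3) + p)) = 1/(p + (p**2 + 43*p/3)) = 1/(p**2 + 46*p/3))
-317 + m(24)*(-1493) = -317 + (3/(24*(46 + 3*24)))*(-1493) = -317 + (3*(1/24)/(46 + 72))*(-1493) = -317 + (3*(1/24)/118)*(-1493) = -317 + (3*(1/24)*(1/118))*(-1493) = -317 + (1/944)*(-1493) = -317 - 1493/944 = -300741/944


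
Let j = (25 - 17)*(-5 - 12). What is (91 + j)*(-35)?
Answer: 1575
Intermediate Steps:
j = -136 (j = 8*(-17) = -136)
(91 + j)*(-35) = (91 - 136)*(-35) = -45*(-35) = 1575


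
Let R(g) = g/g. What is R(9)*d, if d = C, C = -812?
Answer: -812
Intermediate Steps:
R(g) = 1
d = -812
R(9)*d = 1*(-812) = -812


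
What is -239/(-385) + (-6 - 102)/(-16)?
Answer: 11351/1540 ≈ 7.3708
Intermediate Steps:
-239/(-385) + (-6 - 102)/(-16) = -239*(-1/385) - 108*(-1/16) = 239/385 + 27/4 = 11351/1540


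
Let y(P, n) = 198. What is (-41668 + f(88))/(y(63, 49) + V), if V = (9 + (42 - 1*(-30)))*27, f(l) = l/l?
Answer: -13889/795 ≈ -17.470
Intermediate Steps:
f(l) = 1
V = 2187 (V = (9 + (42 + 30))*27 = (9 + 72)*27 = 81*27 = 2187)
(-41668 + f(88))/(y(63, 49) + V) = (-41668 + 1)/(198 + 2187) = -41667/2385 = -41667*1/2385 = -13889/795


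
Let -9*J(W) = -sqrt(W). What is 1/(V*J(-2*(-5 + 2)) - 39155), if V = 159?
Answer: -117465/4599336457 - 53*sqrt(6)/4599336457 ≈ -2.5568e-5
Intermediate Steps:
J(W) = sqrt(W)/9 (J(W) = -(-1)*sqrt(W)/9 = sqrt(W)/9)
1/(V*J(-2*(-5 + 2)) - 39155) = 1/(159*(sqrt(-2*(-5 + 2))/9) - 39155) = 1/(159*(sqrt(-2*(-3))/9) - 39155) = 1/(159*(sqrt(6)/9) - 39155) = 1/(53*sqrt(6)/3 - 39155) = 1/(-39155 + 53*sqrt(6)/3)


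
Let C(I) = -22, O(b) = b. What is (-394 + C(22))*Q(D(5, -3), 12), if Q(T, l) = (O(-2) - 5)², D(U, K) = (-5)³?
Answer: -20384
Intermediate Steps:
D(U, K) = -125
Q(T, l) = 49 (Q(T, l) = (-2 - 5)² = (-7)² = 49)
(-394 + C(22))*Q(D(5, -3), 12) = (-394 - 22)*49 = -416*49 = -20384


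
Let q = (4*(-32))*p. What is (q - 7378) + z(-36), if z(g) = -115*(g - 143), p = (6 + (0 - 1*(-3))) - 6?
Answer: 12823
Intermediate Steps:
p = 3 (p = (6 + (0 + 3)) - 6 = (6 + 3) - 6 = 9 - 6 = 3)
z(g) = 16445 - 115*g (z(g) = -115*(-143 + g) = 16445 - 115*g)
q = -384 (q = (4*(-32))*3 = -128*3 = -384)
(q - 7378) + z(-36) = (-384 - 7378) + (16445 - 115*(-36)) = -7762 + (16445 + 4140) = -7762 + 20585 = 12823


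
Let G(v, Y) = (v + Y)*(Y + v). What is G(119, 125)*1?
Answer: 59536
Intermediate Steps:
G(v, Y) = (Y + v)² (G(v, Y) = (Y + v)*(Y + v) = (Y + v)²)
G(119, 125)*1 = (125 + 119)²*1 = 244²*1 = 59536*1 = 59536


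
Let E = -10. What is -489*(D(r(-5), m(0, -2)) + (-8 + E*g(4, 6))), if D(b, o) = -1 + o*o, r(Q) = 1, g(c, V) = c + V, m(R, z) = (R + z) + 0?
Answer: 51345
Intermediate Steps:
m(R, z) = R + z
g(c, V) = V + c
D(b, o) = -1 + o**2
-489*(D(r(-5), m(0, -2)) + (-8 + E*g(4, 6))) = -489*((-1 + (0 - 2)**2) + (-8 - 10*(6 + 4))) = -489*((-1 + (-2)**2) + (-8 - 10*10)) = -489*((-1 + 4) + (-8 - 100)) = -489*(3 - 108) = -489*(-105) = 51345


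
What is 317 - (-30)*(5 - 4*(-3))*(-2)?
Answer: -703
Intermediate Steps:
317 - (-30)*(5 - 4*(-3))*(-2) = 317 - (-30)*(5 + 12)*(-2) = 317 - (-30)*17*(-2) = 317 - (-30)*(-34) = 317 - 1*1020 = 317 - 1020 = -703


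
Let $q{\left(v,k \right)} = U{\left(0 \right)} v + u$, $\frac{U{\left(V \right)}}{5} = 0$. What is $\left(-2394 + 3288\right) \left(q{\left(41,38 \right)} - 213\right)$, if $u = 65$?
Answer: $-132312$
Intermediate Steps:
$U{\left(V \right)} = 0$ ($U{\left(V \right)} = 5 \cdot 0 = 0$)
$q{\left(v,k \right)} = 65$ ($q{\left(v,k \right)} = 0 v + 65 = 0 + 65 = 65$)
$\left(-2394 + 3288\right) \left(q{\left(41,38 \right)} - 213\right) = \left(-2394 + 3288\right) \left(65 - 213\right) = 894 \left(-148\right) = -132312$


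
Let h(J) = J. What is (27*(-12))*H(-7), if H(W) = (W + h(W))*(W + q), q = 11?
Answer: 18144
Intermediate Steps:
H(W) = 2*W*(11 + W) (H(W) = (W + W)*(W + 11) = (2*W)*(11 + W) = 2*W*(11 + W))
(27*(-12))*H(-7) = (27*(-12))*(2*(-7)*(11 - 7)) = -648*(-7)*4 = -324*(-56) = 18144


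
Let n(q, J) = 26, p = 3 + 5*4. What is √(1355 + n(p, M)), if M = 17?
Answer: √1381 ≈ 37.162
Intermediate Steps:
p = 23 (p = 3 + 20 = 23)
√(1355 + n(p, M)) = √(1355 + 26) = √1381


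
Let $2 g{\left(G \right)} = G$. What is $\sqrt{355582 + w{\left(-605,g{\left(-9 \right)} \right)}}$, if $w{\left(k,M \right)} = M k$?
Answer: $\frac{\sqrt{1433218}}{2} \approx 598.58$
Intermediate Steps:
$g{\left(G \right)} = \frac{G}{2}$
$\sqrt{355582 + w{\left(-605,g{\left(-9 \right)} \right)}} = \sqrt{355582 + \frac{1}{2} \left(-9\right) \left(-605\right)} = \sqrt{355582 - - \frac{5445}{2}} = \sqrt{355582 + \frac{5445}{2}} = \sqrt{\frac{716609}{2}} = \frac{\sqrt{1433218}}{2}$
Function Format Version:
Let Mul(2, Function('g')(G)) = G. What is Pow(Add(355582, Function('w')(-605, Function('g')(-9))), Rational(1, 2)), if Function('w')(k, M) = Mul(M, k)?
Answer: Mul(Rational(1, 2), Pow(1433218, Rational(1, 2))) ≈ 598.58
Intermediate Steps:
Function('g')(G) = Mul(Rational(1, 2), G)
Pow(Add(355582, Function('w')(-605, Function('g')(-9))), Rational(1, 2)) = Pow(Add(355582, Mul(Mul(Rational(1, 2), -9), -605)), Rational(1, 2)) = Pow(Add(355582, Mul(Rational(-9, 2), -605)), Rational(1, 2)) = Pow(Add(355582, Rational(5445, 2)), Rational(1, 2)) = Pow(Rational(716609, 2), Rational(1, 2)) = Mul(Rational(1, 2), Pow(1433218, Rational(1, 2)))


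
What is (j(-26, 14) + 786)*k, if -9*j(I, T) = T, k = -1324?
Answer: -9347440/9 ≈ -1.0386e+6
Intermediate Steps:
j(I, T) = -T/9
(j(-26, 14) + 786)*k = (-⅑*14 + 786)*(-1324) = (-14/9 + 786)*(-1324) = (7060/9)*(-1324) = -9347440/9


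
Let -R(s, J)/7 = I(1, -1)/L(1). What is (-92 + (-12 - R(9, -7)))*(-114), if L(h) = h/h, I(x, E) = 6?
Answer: 7068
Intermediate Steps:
L(h) = 1
R(s, J) = -42 (R(s, J) = -42/1 = -42)
(-92 + (-12 - R(9, -7)))*(-114) = (-92 + (-12 - 1*(-42)))*(-114) = (-92 + (-12 + 42))*(-114) = (-92 + 30)*(-114) = -62*(-114) = 7068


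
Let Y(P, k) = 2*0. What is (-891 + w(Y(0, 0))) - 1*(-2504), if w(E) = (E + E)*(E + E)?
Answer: 1613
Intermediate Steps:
Y(P, k) = 0
w(E) = 4*E² (w(E) = (2*E)*(2*E) = 4*E²)
(-891 + w(Y(0, 0))) - 1*(-2504) = (-891 + 4*0²) - 1*(-2504) = (-891 + 4*0) + 2504 = (-891 + 0) + 2504 = -891 + 2504 = 1613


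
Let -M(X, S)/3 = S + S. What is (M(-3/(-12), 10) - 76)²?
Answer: 18496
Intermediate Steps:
M(X, S) = -6*S (M(X, S) = -3*(S + S) = -6*S)
(M(-3/(-12), 10) - 76)² = (-6*10 - 76)² = (-60 - 76)² = (-136)² = 18496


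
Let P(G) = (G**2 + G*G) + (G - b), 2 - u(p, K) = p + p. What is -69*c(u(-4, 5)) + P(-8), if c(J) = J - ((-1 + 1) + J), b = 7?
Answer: 113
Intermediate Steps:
u(p, K) = 2 - 2*p (u(p, K) = 2 - (p + p) = 2 - 2*p)
c(J) = 0 (c(J) = J - (0 + J) = J - J = 0)
P(G) = -7 + G + 2*G**2 (P(G) = (G**2 + G*G) + (G - 1*7) = (G**2 + G**2) + (G - 7) = 2*G**2 + (-7 + G) = -7 + G + 2*G**2)
-69*c(u(-4, 5)) + P(-8) = -69*0 + (-7 - 8 + 2*(-8)**2) = 0 + (-7 - 8 + 2*64) = 0 + (-7 - 8 + 128) = 0 + 113 = 113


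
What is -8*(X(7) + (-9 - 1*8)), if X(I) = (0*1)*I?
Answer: 136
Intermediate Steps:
X(I) = 0 (X(I) = 0*I = 0)
-8*(X(7) + (-9 - 1*8)) = -8*(0 + (-9 - 1*8)) = -8*(0 + (-9 - 8)) = -8*(0 - 17) = -8*(-17) = 136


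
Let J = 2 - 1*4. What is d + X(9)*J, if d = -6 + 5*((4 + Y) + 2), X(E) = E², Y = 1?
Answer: -133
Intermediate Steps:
d = 29 (d = -6 + 5*((4 + 1) + 2) = -6 + 5*(5 + 2) = -6 + 5*7 = -6 + 35 = 29)
J = -2 (J = 2 - 4 = -2)
d + X(9)*J = 29 + 9²*(-2) = 29 + 81*(-2) = 29 - 162 = -133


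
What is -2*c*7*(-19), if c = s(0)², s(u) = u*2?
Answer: 0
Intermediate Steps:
s(u) = 2*u
c = 0 (c = (2*0)² = 0² = 0)
-2*c*7*(-19) = -0*7*(-19) = -2*0*(-19) = 0*(-19) = 0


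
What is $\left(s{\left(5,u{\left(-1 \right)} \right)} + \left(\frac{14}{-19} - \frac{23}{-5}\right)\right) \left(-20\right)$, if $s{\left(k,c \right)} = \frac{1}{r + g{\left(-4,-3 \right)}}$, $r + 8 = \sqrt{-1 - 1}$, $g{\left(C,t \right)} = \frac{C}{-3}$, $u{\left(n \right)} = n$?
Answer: $- \frac{15548}{209} + \frac{90 i \sqrt{2}}{209} \approx -74.392 + 0.60899 i$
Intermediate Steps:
$g{\left(C,t \right)} = - \frac{C}{3}$ ($g{\left(C,t \right)} = C \left(- \frac{1}{3}\right) = - \frac{C}{3}$)
$r = -8 + i \sqrt{2}$ ($r = -8 + \sqrt{-1 - 1} = -8 + \sqrt{-2} = -8 + i \sqrt{2} \approx -8.0 + 1.4142 i$)
$s{\left(k,c \right)} = \frac{1}{- \frac{20}{3} + i \sqrt{2}}$ ($s{\left(k,c \right)} = \frac{1}{\left(-8 + i \sqrt{2}\right) - - \frac{4}{3}} = \frac{1}{\left(-8 + i \sqrt{2}\right) + \frac{4}{3}} = \frac{1}{- \frac{20}{3} + i \sqrt{2}}$)
$\left(s{\left(5,u{\left(-1 \right)} \right)} + \left(\frac{14}{-19} - \frac{23}{-5}\right)\right) \left(-20\right) = \left(\left(- \frac{30}{209} - \frac{9 i \sqrt{2}}{418}\right) + \left(\frac{14}{-19} - \frac{23}{-5}\right)\right) \left(-20\right) = \left(\left(- \frac{30}{209} - \frac{9 i \sqrt{2}}{418}\right) + \left(14 \left(- \frac{1}{19}\right) - - \frac{23}{5}\right)\right) \left(-20\right) = \left(\left(- \frac{30}{209} - \frac{9 i \sqrt{2}}{418}\right) + \left(- \frac{14}{19} + \frac{23}{5}\right)\right) \left(-20\right) = \left(\left(- \frac{30}{209} - \frac{9 i \sqrt{2}}{418}\right) + \frac{367}{95}\right) \left(-20\right) = \left(\frac{3887}{1045} - \frac{9 i \sqrt{2}}{418}\right) \left(-20\right) = - \frac{15548}{209} + \frac{90 i \sqrt{2}}{209}$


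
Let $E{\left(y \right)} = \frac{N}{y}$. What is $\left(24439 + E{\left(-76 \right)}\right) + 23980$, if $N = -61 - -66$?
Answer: $\frac{3679839}{76} \approx 48419.0$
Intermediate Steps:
$N = 5$ ($N = -61 + 66 = 5$)
$E{\left(y \right)} = \frac{5}{y}$
$\left(24439 + E{\left(-76 \right)}\right) + 23980 = \left(24439 + \frac{5}{-76}\right) + 23980 = \left(24439 + 5 \left(- \frac{1}{76}\right)\right) + 23980 = \left(24439 - \frac{5}{76}\right) + 23980 = \frac{1857359}{76} + 23980 = \frac{3679839}{76}$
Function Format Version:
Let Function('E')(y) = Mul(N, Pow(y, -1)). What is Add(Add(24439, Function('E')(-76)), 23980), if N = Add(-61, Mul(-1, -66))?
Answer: Rational(3679839, 76) ≈ 48419.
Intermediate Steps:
N = 5 (N = Add(-61, 66) = 5)
Function('E')(y) = Mul(5, Pow(y, -1))
Add(Add(24439, Function('E')(-76)), 23980) = Add(Add(24439, Mul(5, Pow(-76, -1))), 23980) = Add(Add(24439, Mul(5, Rational(-1, 76))), 23980) = Add(Add(24439, Rational(-5, 76)), 23980) = Add(Rational(1857359, 76), 23980) = Rational(3679839, 76)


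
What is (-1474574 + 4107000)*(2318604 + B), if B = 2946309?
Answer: 13859493868938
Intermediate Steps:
(-1474574 + 4107000)*(2318604 + B) = (-1474574 + 4107000)*(2318604 + 2946309) = 2632426*5264913 = 13859493868938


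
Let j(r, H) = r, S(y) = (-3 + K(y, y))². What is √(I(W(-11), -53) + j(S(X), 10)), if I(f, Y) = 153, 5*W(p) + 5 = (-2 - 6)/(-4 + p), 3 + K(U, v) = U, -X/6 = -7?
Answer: 3*√161 ≈ 38.066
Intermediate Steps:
X = 42 (X = -6*(-7) = 42)
K(U, v) = -3 + U
S(y) = (-6 + y)² (S(y) = (-3 + (-3 + y))² = (-6 + y)²)
W(p) = -1 - 8/(5*(-4 + p)) (W(p) = -1 + ((-2 - 6)/(-4 + p))/5 = -1 + (-8/(-4 + p))/5 = -1 - 8/(5*(-4 + p)))
√(I(W(-11), -53) + j(S(X), 10)) = √(153 + (-6 + 42)²) = √(153 + 36²) = √(153 + 1296) = √1449 = 3*√161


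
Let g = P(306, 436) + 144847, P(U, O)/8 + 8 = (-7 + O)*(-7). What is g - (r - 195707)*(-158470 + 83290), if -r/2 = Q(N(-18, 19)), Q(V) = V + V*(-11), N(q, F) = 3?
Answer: -14708620701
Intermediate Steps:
P(U, O) = 328 - 56*O (P(U, O) = -64 + 8*((-7 + O)*(-7)) = -64 + 8*(49 - 7*O) = -64 + (392 - 56*O) = 328 - 56*O)
g = 120759 (g = (328 - 56*436) + 144847 = (328 - 24416) + 144847 = -24088 + 144847 = 120759)
Q(V) = -10*V (Q(V) = V - 11*V = -10*V)
r = 60 (r = -(-20)*3 = -2*(-30) = 60)
g - (r - 195707)*(-158470 + 83290) = 120759 - (60 - 195707)*(-158470 + 83290) = 120759 - (-195647)*(-75180) = 120759 - 1*14708741460 = 120759 - 14708741460 = -14708620701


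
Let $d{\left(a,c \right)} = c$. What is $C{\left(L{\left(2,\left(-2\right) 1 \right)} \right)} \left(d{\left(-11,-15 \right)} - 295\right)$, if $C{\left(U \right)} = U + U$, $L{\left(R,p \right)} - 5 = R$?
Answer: $-4340$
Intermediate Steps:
$L{\left(R,p \right)} = 5 + R$
$C{\left(U \right)} = 2 U$
$C{\left(L{\left(2,\left(-2\right) 1 \right)} \right)} \left(d{\left(-11,-15 \right)} - 295\right) = 2 \left(5 + 2\right) \left(-15 - 295\right) = 2 \cdot 7 \left(-310\right) = 14 \left(-310\right) = -4340$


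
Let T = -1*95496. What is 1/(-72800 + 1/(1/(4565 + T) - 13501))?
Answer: -1227659432/89373606740531 ≈ -1.3736e-5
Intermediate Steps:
T = -95496
1/(-72800 + 1/(1/(4565 + T) - 13501)) = 1/(-72800 + 1/(1/(4565 - 95496) - 13501)) = 1/(-72800 + 1/(1/(-90931) - 13501)) = 1/(-72800 + 1/(-1/90931 - 13501)) = 1/(-72800 + 1/(-1227659432/90931)) = 1/(-72800 - 90931/1227659432) = 1/(-89373606740531/1227659432) = -1227659432/89373606740531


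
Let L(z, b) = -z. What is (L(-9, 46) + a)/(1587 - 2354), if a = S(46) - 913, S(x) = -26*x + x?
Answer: 158/59 ≈ 2.6780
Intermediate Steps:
S(x) = -25*x
a = -2063 (a = -25*46 - 913 = -1150 - 913 = -2063)
(L(-9, 46) + a)/(1587 - 2354) = (-1*(-9) - 2063)/(1587 - 2354) = (9 - 2063)/(-767) = -2054*(-1/767) = 158/59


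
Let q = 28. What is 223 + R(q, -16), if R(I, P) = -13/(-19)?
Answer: 4250/19 ≈ 223.68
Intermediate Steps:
R(I, P) = 13/19 (R(I, P) = -13*(-1/19) = 13/19)
223 + R(q, -16) = 223 + 13/19 = 4250/19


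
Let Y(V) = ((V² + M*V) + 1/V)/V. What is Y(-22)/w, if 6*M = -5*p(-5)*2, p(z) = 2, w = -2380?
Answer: 36781/3455760 ≈ 0.010643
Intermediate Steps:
M = -10/3 (M = (-5*2*2)/6 = (-10*2)/6 = (⅙)*(-20) = -10/3 ≈ -3.3333)
Y(V) = (1/V + V² - 10*V/3)/V (Y(V) = ((V² - 10*V/3) + 1/V)/V = (1/V + V² - 10*V/3)/V)
Y(-22)/w = (-10/3 - 22 + (-22)⁻²)/(-2380) = (-10/3 - 22 + 1/484)*(-1/2380) = -36781/1452*(-1/2380) = 36781/3455760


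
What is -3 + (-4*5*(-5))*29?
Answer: 2897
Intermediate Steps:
-3 + (-4*5*(-5))*29 = -3 - 20*(-5)*29 = -3 + 100*29 = -3 + 2900 = 2897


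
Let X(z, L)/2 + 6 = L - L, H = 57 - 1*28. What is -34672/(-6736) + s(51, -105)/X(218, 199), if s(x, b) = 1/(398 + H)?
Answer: 11103287/2157204 ≈ 5.1471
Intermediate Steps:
H = 29 (H = 57 - 28 = 29)
s(x, b) = 1/427 (s(x, b) = 1/(398 + 29) = 1/427)
X(z, L) = -12 (X(z, L) = -12 + 2*(L - L) = -12 + 2*0 = -12 + 0 = -12)
-34672/(-6736) + s(51, -105)/X(218, 199) = -34672/(-6736) + (1/427)/(-12) = -34672*(-1/6736) + (1/427)*(-1/12) = 2167/421 - 1/5124 = 11103287/2157204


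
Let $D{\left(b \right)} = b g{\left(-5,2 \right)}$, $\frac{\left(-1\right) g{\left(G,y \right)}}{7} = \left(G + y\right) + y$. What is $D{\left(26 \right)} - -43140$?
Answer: $43322$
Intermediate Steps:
$g{\left(G,y \right)} = - 14 y - 7 G$ ($g{\left(G,y \right)} = - 7 \left(\left(G + y\right) + y\right) = - 7 \left(G + 2 y\right) = - 14 y - 7 G$)
$D{\left(b \right)} = 7 b$ ($D{\left(b \right)} = b \left(\left(-14\right) 2 - -35\right) = b \left(-28 + 35\right) = b 7 = 7 b$)
$D{\left(26 \right)} - -43140 = 7 \cdot 26 - -43140 = 182 + 43140 = 43322$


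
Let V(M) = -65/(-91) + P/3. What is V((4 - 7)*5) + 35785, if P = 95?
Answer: 752165/21 ≈ 35817.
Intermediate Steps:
V(M) = 680/21 (V(M) = -65/(-91) + 95/3 = -65*(-1/91) + 95*(⅓) = 5/7 + 95/3 = 680/21)
V((4 - 7)*5) + 35785 = 680/21 + 35785 = 752165/21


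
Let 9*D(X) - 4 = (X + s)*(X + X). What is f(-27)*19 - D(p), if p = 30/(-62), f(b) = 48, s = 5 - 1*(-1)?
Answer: 7889174/8649 ≈ 912.15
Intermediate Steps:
s = 6 (s = 5 + 1 = 6)
p = -15/31 (p = 30*(-1/62) = -15/31 ≈ -0.48387)
D(X) = 4/9 + 2*X*(6 + X)/9 (D(X) = 4/9 + ((X + 6)*(X + X))/9 = 4/9 + ((6 + X)*(2*X))/9 = 4/9 + (2*X*(6 + X))/9 = 4/9 + 2*X*(6 + X)/9)
f(-27)*19 - D(p) = 48*19 - (4/9 + 2*(-15/31)²/9 + (4/3)*(-15/31)) = 912 - (4/9 + (2/9)*(225/961) - 20/31) = 912 - (4/9 + 50/961 - 20/31) = 912 - 1*(-1286/8649) = 912 + 1286/8649 = 7889174/8649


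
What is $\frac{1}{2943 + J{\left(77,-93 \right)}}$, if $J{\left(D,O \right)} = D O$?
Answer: $- \frac{1}{4218} \approx -0.00023708$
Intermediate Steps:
$\frac{1}{2943 + J{\left(77,-93 \right)}} = \frac{1}{2943 + 77 \left(-93\right)} = \frac{1}{2943 - 7161} = \frac{1}{-4218} = - \frac{1}{4218}$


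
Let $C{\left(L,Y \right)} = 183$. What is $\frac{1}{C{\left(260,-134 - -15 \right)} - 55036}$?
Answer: $- \frac{1}{54853} \approx -1.8231 \cdot 10^{-5}$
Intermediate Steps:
$\frac{1}{C{\left(260,-134 - -15 \right)} - 55036} = \frac{1}{183 - 55036} = \frac{1}{-54853} = - \frac{1}{54853}$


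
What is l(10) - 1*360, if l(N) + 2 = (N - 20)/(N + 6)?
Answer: -2901/8 ≈ -362.63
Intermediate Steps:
l(N) = -2 + (-20 + N)/(6 + N) (l(N) = -2 + (N - 20)/(N + 6) = -2 + (-20 + N)/(6 + N))
l(10) - 1*360 = (-32 - 1*10)/(6 + 10) - 1*360 = (-32 - 10)/16 - 360 = (1/16)*(-42) - 360 = -21/8 - 360 = -2901/8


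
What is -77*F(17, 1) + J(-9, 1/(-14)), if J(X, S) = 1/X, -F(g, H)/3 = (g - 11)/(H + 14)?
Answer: 4153/45 ≈ 92.289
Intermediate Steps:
F(g, H) = -3*(-11 + g)/(14 + H) (F(g, H) = -3*(g - 11)/(H + 14) = -3*(-11 + g)/(14 + H))
-77*F(17, 1) + J(-9, 1/(-14)) = -231*(11 - 1*17)/(14 + 1) + 1/(-9) = -231*(11 - 17)/15 - ⅑ = -231*(-6)/15 - ⅑ = -77*(-6/5) - ⅑ = 462/5 - ⅑ = 4153/45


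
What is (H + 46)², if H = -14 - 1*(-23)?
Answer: 3025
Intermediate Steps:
H = 9 (H = -14 + 23 = 9)
(H + 46)² = (9 + 46)² = 55² = 3025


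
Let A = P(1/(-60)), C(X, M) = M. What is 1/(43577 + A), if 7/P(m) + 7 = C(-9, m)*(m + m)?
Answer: 12599/549014023 ≈ 2.2948e-5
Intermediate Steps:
P(m) = 7/(-7 + 2*m²) (P(m) = 7/(-7 + m*(m + m)) = 7/(-7 + m*(2*m)) = 7/(-7 + 2*m²))
A = -12600/12599 (A = 7/(-7 + 2*(1/(-60))²) = 7/(-7 + 2*(-1/60)²) = 7/(-7 + 2*(1/3600)) = 7/(-7 + 1/1800) = 7/(-12599/1800) = 7*(-1800/12599) = -12600/12599 ≈ -1.0001)
1/(43577 + A) = 1/(43577 - 12600/12599) = 1/(549014023/12599) = 12599/549014023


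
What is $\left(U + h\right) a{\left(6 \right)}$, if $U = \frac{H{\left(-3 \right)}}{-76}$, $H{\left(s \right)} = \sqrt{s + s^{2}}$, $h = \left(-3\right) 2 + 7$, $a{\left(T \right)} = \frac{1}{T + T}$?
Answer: $\frac{1}{12} - \frac{\sqrt{6}}{912} \approx 0.080647$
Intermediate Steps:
$a{\left(T \right)} = \frac{1}{2 T}$
$h = 1$ ($h = -6 + 7 = 1$)
$U = - \frac{\sqrt{6}}{76}$ ($U = \frac{\sqrt{- 3 \left(1 - 3\right)}}{-76} = \sqrt{\left(-3\right) \left(-2\right)} \left(- \frac{1}{76}\right) = \sqrt{6} \left(- \frac{1}{76}\right) = - \frac{\sqrt{6}}{76} \approx -0.03223$)
$\left(U + h\right) a{\left(6 \right)} = \left(- \frac{\sqrt{6}}{76} + 1\right) \frac{1}{2 \cdot 6} = \left(1 - \frac{\sqrt{6}}{76}\right) \frac{1}{2} \cdot \frac{1}{6} = \left(1 - \frac{\sqrt{6}}{76}\right) \frac{1}{12} = \frac{1}{12} - \frac{\sqrt{6}}{912}$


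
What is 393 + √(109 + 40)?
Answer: 393 + √149 ≈ 405.21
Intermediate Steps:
393 + √(109 + 40) = 393 + √149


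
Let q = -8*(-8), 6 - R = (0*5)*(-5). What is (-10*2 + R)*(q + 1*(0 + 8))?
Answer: -1008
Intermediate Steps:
R = 6 (R = 6 - 0*5*(-5) = 6 - 0*(-5) = 6 - 1*0 = 6 + 0 = 6)
q = 64
(-10*2 + R)*(q + 1*(0 + 8)) = (-10*2 + 6)*(64 + 1*(0 + 8)) = (-20 + 6)*(64 + 1*8) = -14*(64 + 8) = -14*72 = -1008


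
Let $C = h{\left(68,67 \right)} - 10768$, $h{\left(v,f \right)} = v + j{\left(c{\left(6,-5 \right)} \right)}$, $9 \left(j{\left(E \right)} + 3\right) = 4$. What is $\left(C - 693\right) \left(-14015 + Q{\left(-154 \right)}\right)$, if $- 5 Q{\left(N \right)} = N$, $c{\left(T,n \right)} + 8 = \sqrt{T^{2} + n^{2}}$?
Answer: $159357728$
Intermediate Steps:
$c{\left(T,n \right)} = -8 + \sqrt{T^{2} + n^{2}}$
$j{\left(E \right)} = - \frac{23}{9}$ ($j{\left(E \right)} = -3 + \frac{1}{9} \cdot 4 = -3 + \frac{4}{9} = - \frac{23}{9}$)
$h{\left(v,f \right)} = - \frac{23}{9} + v$ ($h{\left(v,f \right)} = v - \frac{23}{9} = - \frac{23}{9} + v$)
$Q{\left(N \right)} = - \frac{N}{5}$
$C = - \frac{96323}{9}$ ($C = \left(- \frac{23}{9} + 68\right) - 10768 = \frac{589}{9} - 10768 = - \frac{96323}{9} \approx -10703.0$)
$\left(C - 693\right) \left(-14015 + Q{\left(-154 \right)}\right) = \left(- \frac{96323}{9} - 693\right) \left(-14015 - - \frac{154}{5}\right) = - \frac{102560 \left(-14015 + \frac{154}{5}\right)}{9} = \left(- \frac{102560}{9}\right) \left(- \frac{69921}{5}\right) = 159357728$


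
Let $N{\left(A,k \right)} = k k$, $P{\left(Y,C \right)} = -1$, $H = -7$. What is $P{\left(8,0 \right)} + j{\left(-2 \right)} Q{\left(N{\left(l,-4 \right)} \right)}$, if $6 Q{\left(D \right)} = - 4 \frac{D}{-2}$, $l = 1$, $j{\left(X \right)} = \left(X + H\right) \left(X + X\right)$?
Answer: $191$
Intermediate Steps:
$j{\left(X \right)} = 2 X \left(-7 + X\right)$ ($j{\left(X \right)} = \left(X - 7\right) \left(X + X\right) = \left(-7 + X\right) 2 X = 2 X \left(-7 + X\right)$)
$N{\left(A,k \right)} = k^{2}$
$Q{\left(D \right)} = \frac{D}{3}$ ($Q{\left(D \right)} = \frac{\left(-4\right) \frac{D}{-2}}{6} = \frac{\left(-4\right) D \left(- \frac{1}{2}\right)}{6} = \frac{\left(-4\right) \left(- \frac{D}{2}\right)}{6} = \frac{2 D}{6} = \frac{D}{3}$)
$P{\left(8,0 \right)} + j{\left(-2 \right)} Q{\left(N{\left(l,-4 \right)} \right)} = -1 + 2 \left(-2\right) \left(-7 - 2\right) \frac{\left(-4\right)^{2}}{3} = -1 + 2 \left(-2\right) \left(-9\right) \frac{1}{3} \cdot 16 = -1 + 36 \cdot \frac{16}{3} = -1 + 192 = 191$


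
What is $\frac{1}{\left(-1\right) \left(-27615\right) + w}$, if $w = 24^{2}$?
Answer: $\frac{1}{28191} \approx 3.5472 \cdot 10^{-5}$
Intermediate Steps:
$w = 576$
$\frac{1}{\left(-1\right) \left(-27615\right) + w} = \frac{1}{\left(-1\right) \left(-27615\right) + 576} = \frac{1}{27615 + 576} = \frac{1}{28191}$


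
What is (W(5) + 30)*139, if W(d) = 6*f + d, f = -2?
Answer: 3197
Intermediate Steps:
W(d) = -12 + d (W(d) = 6*(-2) + d = -12 + d)
(W(5) + 30)*139 = ((-12 + 5) + 30)*139 = (-7 + 30)*139 = 23*139 = 3197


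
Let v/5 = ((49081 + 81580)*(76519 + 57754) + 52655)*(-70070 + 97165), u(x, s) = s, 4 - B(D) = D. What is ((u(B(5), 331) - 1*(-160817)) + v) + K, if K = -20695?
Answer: 2376813650846753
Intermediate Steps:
B(D) = 4 - D
v = 2376813650706300 (v = 5*(((49081 + 81580)*(76519 + 57754) + 52655)*(-70070 + 97165)) = 5*((130661*134273 + 52655)*27095) = 5*((17544244453 + 52655)*27095) = 5*(17544297108*27095) = 5*475362730141260 = 2376813650706300)
((u(B(5), 331) - 1*(-160817)) + v) + K = ((331 - 1*(-160817)) + 2376813650706300) - 20695 = ((331 + 160817) + 2376813650706300) - 20695 = (161148 + 2376813650706300) - 20695 = 2376813650867448 - 20695 = 2376813650846753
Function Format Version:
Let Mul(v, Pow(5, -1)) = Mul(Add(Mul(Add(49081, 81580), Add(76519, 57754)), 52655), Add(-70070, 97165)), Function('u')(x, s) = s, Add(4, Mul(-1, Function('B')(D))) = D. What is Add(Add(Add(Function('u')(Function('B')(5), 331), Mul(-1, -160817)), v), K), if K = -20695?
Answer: 2376813650846753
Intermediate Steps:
Function('B')(D) = Add(4, Mul(-1, D))
v = 2376813650706300 (v = Mul(5, Mul(Add(Mul(Add(49081, 81580), Add(76519, 57754)), 52655), Add(-70070, 97165))) = Mul(5, Mul(Add(Mul(130661, 134273), 52655), 27095)) = Mul(5, Mul(Add(17544244453, 52655), 27095)) = Mul(5, Mul(17544297108, 27095)) = Mul(5, 475362730141260) = 2376813650706300)
Add(Add(Add(Function('u')(Function('B')(5), 331), Mul(-1, -160817)), v), K) = Add(Add(Add(331, Mul(-1, -160817)), 2376813650706300), -20695) = Add(Add(Add(331, 160817), 2376813650706300), -20695) = Add(Add(161148, 2376813650706300), -20695) = Add(2376813650867448, -20695) = 2376813650846753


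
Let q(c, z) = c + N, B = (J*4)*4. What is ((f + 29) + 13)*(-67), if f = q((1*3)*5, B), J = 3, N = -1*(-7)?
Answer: -4288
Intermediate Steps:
N = 7
B = 48 (B = (3*4)*4 = 12*4 = 48)
q(c, z) = 7 + c (q(c, z) = c + 7 = 7 + c)
f = 22 (f = 7 + (1*3)*5 = 7 + 3*5 = 7 + 15 = 22)
((f + 29) + 13)*(-67) = ((22 + 29) + 13)*(-67) = (51 + 13)*(-67) = 64*(-67) = -4288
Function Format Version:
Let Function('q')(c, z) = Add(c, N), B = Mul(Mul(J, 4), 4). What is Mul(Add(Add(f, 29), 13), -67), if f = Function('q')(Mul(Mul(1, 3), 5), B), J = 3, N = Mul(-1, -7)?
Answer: -4288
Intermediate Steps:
N = 7
B = 48 (B = Mul(Mul(3, 4), 4) = Mul(12, 4) = 48)
Function('q')(c, z) = Add(7, c) (Function('q')(c, z) = Add(c, 7) = Add(7, c))
f = 22 (f = Add(7, Mul(Mul(1, 3), 5)) = Add(7, Mul(3, 5)) = Add(7, 15) = 22)
Mul(Add(Add(f, 29), 13), -67) = Mul(Add(Add(22, 29), 13), -67) = Mul(Add(51, 13), -67) = Mul(64, -67) = -4288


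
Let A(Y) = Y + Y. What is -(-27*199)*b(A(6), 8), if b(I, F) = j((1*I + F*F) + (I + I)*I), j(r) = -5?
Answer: -26865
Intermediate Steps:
A(Y) = 2*Y
b(I, F) = -5
-(-27*199)*b(A(6), 8) = -(-27*199)*(-5) = -(-5373)*(-5) = -1*26865 = -26865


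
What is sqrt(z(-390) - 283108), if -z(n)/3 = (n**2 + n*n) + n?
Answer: I*sqrt(1194538) ≈ 1092.9*I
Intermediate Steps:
z(n) = -6*n**2 - 3*n (z(n) = -3*((n**2 + n*n) + n) = -3*((n**2 + n**2) + n) = -3*(2*n**2 + n) = -3*(n + 2*n**2) = -6*n**2 - 3*n)
sqrt(z(-390) - 283108) = sqrt(-3*(-390)*(1 + 2*(-390)) - 283108) = sqrt(-3*(-390)*(1 - 780) - 283108) = sqrt(-3*(-390)*(-779) - 283108) = sqrt(-911430 - 283108) = sqrt(-1194538) = I*sqrt(1194538)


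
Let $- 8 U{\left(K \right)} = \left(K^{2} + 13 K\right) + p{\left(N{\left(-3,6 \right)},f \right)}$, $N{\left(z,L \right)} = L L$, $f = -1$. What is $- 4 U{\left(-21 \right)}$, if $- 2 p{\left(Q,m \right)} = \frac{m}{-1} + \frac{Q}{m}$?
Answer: $\frac{371}{4} \approx 92.75$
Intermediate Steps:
$N{\left(z,L \right)} = L^{2}$
$p{\left(Q,m \right)} = \frac{m}{2} - \frac{Q}{2 m}$ ($p{\left(Q,m \right)} = - \frac{\frac{m}{-1} + \frac{Q}{m}}{2} = - \frac{m \left(-1\right) + \frac{Q}{m}}{2} = - \frac{- m + \frac{Q}{m}}{2} = \frac{m}{2} - \frac{Q}{2 m}$)
$U{\left(K \right)} = - \frac{35}{16} - \frac{13 K}{8} - \frac{K^{2}}{8}$ ($U{\left(K \right)} = - \frac{\left(K^{2} + 13 K\right) + \frac{\left(-1\right)^{2} - 6^{2}}{2 \left(-1\right)}}{8} = - \frac{\left(K^{2} + 13 K\right) + \frac{1}{2} \left(-1\right) \left(1 - 36\right)}{8} = - \frac{\left(K^{2} + 13 K\right) + \frac{1}{2} \left(-1\right) \left(-35\right)}{8} = - \frac{\left(K^{2} + 13 K\right) + \frac{35}{2}}{8} = - \frac{\frac{35}{2} + K^{2} + 13 K}{8} = - \frac{35}{16} - \frac{13 K}{8} - \frac{K^{2}}{8}$)
$- 4 U{\left(-21 \right)} = - 4 \left(- \frac{35}{16} - - \frac{273}{8} - \frac{\left(-21\right)^{2}}{8}\right) = - 4 \left(- \frac{35}{16} + \frac{273}{8} - \frac{441}{8}\right) = \left(-4\right) \left(- \frac{371}{16}\right) = \frac{371}{4}$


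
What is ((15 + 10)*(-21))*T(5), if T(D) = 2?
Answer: -1050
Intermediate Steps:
((15 + 10)*(-21))*T(5) = ((15 + 10)*(-21))*2 = (25*(-21))*2 = -525*2 = -1050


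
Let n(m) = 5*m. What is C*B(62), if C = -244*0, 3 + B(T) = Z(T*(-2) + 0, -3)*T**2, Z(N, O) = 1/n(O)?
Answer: 0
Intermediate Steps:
Z(N, O) = 1/(5*O)
B(T) = -3 - T**2/15 (B(T) = -3 + ((1/5)/(-3))*T**2 = -3 + ((1/5)*(-1/3))*T**2 = -3 - T**2/15)
C = 0
C*B(62) = 0*(-3 - 1/15*62**2) = 0*(-3 - 1/15*3844) = 0*(-3 - 3844/15) = 0*(-3889/15) = 0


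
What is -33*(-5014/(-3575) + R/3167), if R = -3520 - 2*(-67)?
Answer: -11323164/1029275 ≈ -11.001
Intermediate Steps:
R = -3386 (R = -3520 - 1*(-134) = -3520 + 134 = -3386)
-33*(-5014/(-3575) + R/3167) = -33*(-5014/(-3575) - 3386/3167) = -33*(-5014*(-1/3575) - 3386*1/3167) = -33*(5014/3575 - 3386/3167) = -33*3774388/11322025 = -11323164/1029275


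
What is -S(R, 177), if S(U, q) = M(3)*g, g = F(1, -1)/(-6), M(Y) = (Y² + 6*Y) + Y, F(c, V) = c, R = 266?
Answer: 5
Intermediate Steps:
M(Y) = Y² + 7*Y
g = -⅙ (g = 1/(-6) = -⅙*1 = -⅙ ≈ -0.16667)
S(U, q) = -5 (S(U, q) = (3*(7 + 3))*(-⅙) = (3*10)*(-⅙) = 30*(-⅙) = -5)
-S(R, 177) = -1*(-5) = 5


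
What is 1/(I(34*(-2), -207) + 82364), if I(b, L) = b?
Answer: 1/82296 ≈ 1.2151e-5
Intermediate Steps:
1/(I(34*(-2), -207) + 82364) = 1/(34*(-2) + 82364) = 1/(-68 + 82364) = 1/82296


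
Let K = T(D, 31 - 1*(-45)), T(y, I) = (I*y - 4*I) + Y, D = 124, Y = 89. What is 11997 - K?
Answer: 2788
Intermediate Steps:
T(y, I) = 89 - 4*I + I*y (T(y, I) = (I*y - 4*I) + 89 = (-4*I + I*y) + 89 = 89 - 4*I + I*y)
K = 9209 (K = 89 - 4*(31 - 1*(-45)) + (31 - 1*(-45))*124 = 89 - 4*(31 + 45) + (31 + 45)*124 = 89 - 4*76 + 76*124 = 89 - 304 + 9424 = 9209)
11997 - K = 11997 - 1*9209 = 11997 - 9209 = 2788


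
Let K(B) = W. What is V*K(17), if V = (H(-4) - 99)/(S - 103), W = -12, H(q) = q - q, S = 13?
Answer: -66/5 ≈ -13.200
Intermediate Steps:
H(q) = 0
V = 11/10 (V = (0 - 99)/(13 - 103) = -99/(-90) = -99*(-1/90) = 11/10 ≈ 1.1000)
K(B) = -12
V*K(17) = (11/10)*(-12) = -66/5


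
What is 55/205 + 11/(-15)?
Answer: -286/615 ≈ -0.46504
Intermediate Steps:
55/205 + 11/(-15) = 55*(1/205) + 11*(-1/15) = 11/41 - 11/15 = -286/615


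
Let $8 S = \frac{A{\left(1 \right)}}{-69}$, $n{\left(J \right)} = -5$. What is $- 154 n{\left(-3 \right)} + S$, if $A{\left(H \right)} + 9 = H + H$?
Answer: $\frac{425047}{552} \approx 770.01$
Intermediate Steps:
$A{\left(H \right)} = -9 + 2 H$ ($A{\left(H \right)} = -9 + \left(H + H\right) = -9 + 2 H$)
$S = \frac{7}{552}$ ($S = \frac{\left(-9 + 2 \cdot 1\right) \frac{1}{-69}}{8} = \frac{\left(-9 + 2\right) \left(- \frac{1}{69}\right)}{8} = \frac{\left(-7\right) \left(- \frac{1}{69}\right)}{8} = \frac{1}{8} \cdot \frac{7}{69} = \frac{7}{552} \approx 0.012681$)
$- 154 n{\left(-3 \right)} + S = \left(-154\right) \left(-5\right) + \frac{7}{552} = 770 + \frac{7}{552} = \frac{425047}{552}$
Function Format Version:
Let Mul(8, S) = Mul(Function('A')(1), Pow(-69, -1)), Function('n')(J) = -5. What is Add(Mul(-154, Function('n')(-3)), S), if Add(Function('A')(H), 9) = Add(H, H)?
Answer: Rational(425047, 552) ≈ 770.01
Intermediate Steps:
Function('A')(H) = Add(-9, Mul(2, H)) (Function('A')(H) = Add(-9, Add(H, H)) = Add(-9, Mul(2, H)))
S = Rational(7, 552) (S = Mul(Rational(1, 8), Mul(Add(-9, Mul(2, 1)), Pow(-69, -1))) = Mul(Rational(1, 8), Mul(Add(-9, 2), Rational(-1, 69))) = Mul(Rational(1, 8), Mul(-7, Rational(-1, 69))) = Mul(Rational(1, 8), Rational(7, 69)) = Rational(7, 552) ≈ 0.012681)
Add(Mul(-154, Function('n')(-3)), S) = Add(Mul(-154, -5), Rational(7, 552)) = Add(770, Rational(7, 552)) = Rational(425047, 552)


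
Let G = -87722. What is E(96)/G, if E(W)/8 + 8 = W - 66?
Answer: -88/43861 ≈ -0.0020063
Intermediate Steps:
E(W) = -592 + 8*W (E(W) = -64 + 8*(W - 66) = -64 + 8*(-66 + W) = -64 + (-528 + 8*W) = -592 + 8*W)
E(96)/G = (-592 + 8*96)/(-87722) = (-592 + 768)*(-1/87722) = 176*(-1/87722) = -88/43861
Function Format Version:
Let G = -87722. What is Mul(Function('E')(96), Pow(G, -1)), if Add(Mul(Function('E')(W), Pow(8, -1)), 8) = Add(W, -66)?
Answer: Rational(-88, 43861) ≈ -0.0020063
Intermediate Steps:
Function('E')(W) = Add(-592, Mul(8, W)) (Function('E')(W) = Add(-64, Mul(8, Add(W, -66))) = Add(-64, Mul(8, Add(-66, W))) = Add(-64, Add(-528, Mul(8, W))) = Add(-592, Mul(8, W)))
Mul(Function('E')(96), Pow(G, -1)) = Mul(Add(-592, Mul(8, 96)), Pow(-87722, -1)) = Mul(Add(-592, 768), Rational(-1, 87722)) = Mul(176, Rational(-1, 87722)) = Rational(-88, 43861)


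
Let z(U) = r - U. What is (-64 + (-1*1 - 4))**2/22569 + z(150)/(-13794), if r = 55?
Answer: 1189777/5461698 ≈ 0.21784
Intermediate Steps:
z(U) = 55 - U
(-64 + (-1*1 - 4))**2/22569 + z(150)/(-13794) = (-64 + (-1*1 - 4))**2/22569 + (55 - 1*150)/(-13794) = (-64 + (-1 - 4))**2*(1/22569) + (55 - 150)*(-1/13794) = (-64 - 5)**2*(1/22569) - 95*(-1/13794) = (-69)**2*(1/22569) + 5/726 = 4761*(1/22569) + 5/726 = 1587/7523 + 5/726 = 1189777/5461698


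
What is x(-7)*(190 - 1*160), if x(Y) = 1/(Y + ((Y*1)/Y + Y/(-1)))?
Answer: 30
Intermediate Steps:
x(Y) = 1 (x(Y) = 1/(Y + (Y/Y + Y*(-1))) = 1/(Y + (1 - Y)) = 1/1 = 1)
x(-7)*(190 - 1*160) = 1*(190 - 1*160) = 1*(190 - 160) = 1*30 = 30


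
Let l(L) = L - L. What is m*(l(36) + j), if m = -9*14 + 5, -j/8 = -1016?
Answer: -983488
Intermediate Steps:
l(L) = 0
j = 8128 (j = -8*(-1016) = 8128)
m = -121 (m = -126 + 5 = -121)
m*(l(36) + j) = -121*(0 + 8128) = -121*8128 = -983488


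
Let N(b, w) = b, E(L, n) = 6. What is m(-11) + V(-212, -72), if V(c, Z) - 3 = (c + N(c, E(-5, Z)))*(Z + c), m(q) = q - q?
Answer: 120419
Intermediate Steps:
m(q) = 0
V(c, Z) = 3 + 2*c*(Z + c) (V(c, Z) = 3 + (c + c)*(Z + c) = 3 + (2*c)*(Z + c) = 3 + 2*c*(Z + c))
m(-11) + V(-212, -72) = 0 + (3 + 2*(-212)² + 2*(-72)*(-212)) = 0 + (3 + 2*44944 + 30528) = 0 + (3 + 89888 + 30528) = 0 + 120419 = 120419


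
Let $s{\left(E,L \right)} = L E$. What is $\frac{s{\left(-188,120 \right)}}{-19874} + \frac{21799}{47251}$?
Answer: $\frac{749607943}{469533187} \approx 1.5965$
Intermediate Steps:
$s{\left(E,L \right)} = E L$
$\frac{s{\left(-188,120 \right)}}{-19874} + \frac{21799}{47251} = \frac{\left(-188\right) 120}{-19874} + \frac{21799}{47251} = \left(-22560\right) \left(- \frac{1}{19874}\right) + 21799 \cdot \frac{1}{47251} = \frac{11280}{9937} + \frac{21799}{47251} = \frac{749607943}{469533187}$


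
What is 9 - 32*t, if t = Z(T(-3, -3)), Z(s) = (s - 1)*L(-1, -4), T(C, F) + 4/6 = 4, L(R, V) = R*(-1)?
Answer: -197/3 ≈ -65.667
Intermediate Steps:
L(R, V) = -R
T(C, F) = 10/3 (T(C, F) = -⅔ + 4 = 10/3)
Z(s) = -1 + s (Z(s) = (s - 1)*(-1*(-1)) = (-1 + s)*1 = -1 + s)
t = 7/3 (t = -1 + 10/3 = 7/3 ≈ 2.3333)
9 - 32*t = 9 - 32*7/3 = 9 - 224/3 = -197/3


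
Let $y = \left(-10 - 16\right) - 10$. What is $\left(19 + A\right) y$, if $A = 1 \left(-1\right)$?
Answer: $-648$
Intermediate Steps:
$y = -36$ ($y = -26 - 10 = -36$)
$A = -1$
$\left(19 + A\right) y = \left(19 - 1\right) \left(-36\right) = 18 \left(-36\right) = -648$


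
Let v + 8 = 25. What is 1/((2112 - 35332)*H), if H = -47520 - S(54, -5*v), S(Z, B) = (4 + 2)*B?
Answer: 1/1561672200 ≈ 6.4034e-10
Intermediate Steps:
v = 17 (v = -8 + 25 = 17)
S(Z, B) = 6*B
H = -47010 (H = -47520 - 6*(-5*17) = -47520 - 6*(-85) = -47520 - 1*(-510) = -47520 + 510 = -47010)
1/((2112 - 35332)*H) = 1/((2112 - 35332)*(-47010)) = -1/47010/(-33220) = -1/33220*(-1/47010) = 1/1561672200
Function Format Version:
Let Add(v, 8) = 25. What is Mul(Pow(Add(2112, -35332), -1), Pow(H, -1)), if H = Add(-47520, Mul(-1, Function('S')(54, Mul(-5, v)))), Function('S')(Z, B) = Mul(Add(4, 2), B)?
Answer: Rational(1, 1561672200) ≈ 6.4034e-10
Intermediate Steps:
v = 17 (v = Add(-8, 25) = 17)
Function('S')(Z, B) = Mul(6, B)
H = -47010 (H = Add(-47520, Mul(-1, Mul(6, Mul(-5, 17)))) = Add(-47520, Mul(-1, Mul(6, -85))) = Add(-47520, Mul(-1, -510)) = Add(-47520, 510) = -47010)
Mul(Pow(Add(2112, -35332), -1), Pow(H, -1)) = Mul(Pow(Add(2112, -35332), -1), Pow(-47010, -1)) = Mul(Pow(-33220, -1), Rational(-1, 47010)) = Mul(Rational(-1, 33220), Rational(-1, 47010)) = Rational(1, 1561672200)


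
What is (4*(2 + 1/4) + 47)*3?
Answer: 168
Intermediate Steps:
(4*(2 + 1/4) + 47)*3 = (4*(9/4) + 47)*3 = (9 + 47)*3 = 56*3 = 168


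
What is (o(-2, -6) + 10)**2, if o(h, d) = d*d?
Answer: 2116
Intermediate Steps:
o(h, d) = d**2
(o(-2, -6) + 10)**2 = ((-6)**2 + 10)**2 = (36 + 10)**2 = 46**2 = 2116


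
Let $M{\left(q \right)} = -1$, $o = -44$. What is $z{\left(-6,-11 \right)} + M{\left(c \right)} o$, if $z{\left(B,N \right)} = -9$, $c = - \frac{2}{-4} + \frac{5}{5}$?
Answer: $35$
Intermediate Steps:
$c = \frac{3}{2}$ ($c = \left(-2\right) \left(- \frac{1}{4}\right) + 5 \cdot \frac{1}{5} = \frac{1}{2} + 1 = \frac{3}{2} \approx 1.5$)
$z{\left(-6,-11 \right)} + M{\left(c \right)} o = -9 - -44 = -9 + 44 = 35$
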